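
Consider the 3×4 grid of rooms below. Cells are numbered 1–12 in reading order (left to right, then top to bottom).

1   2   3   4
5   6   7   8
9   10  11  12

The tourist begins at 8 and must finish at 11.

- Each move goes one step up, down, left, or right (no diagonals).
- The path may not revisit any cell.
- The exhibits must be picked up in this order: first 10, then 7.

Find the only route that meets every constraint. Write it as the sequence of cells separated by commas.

8, 4, 3, 2, 1, 5, 9, 10, 6, 7, 11

The waypoints must appear in the order 10, 7, with no cell reused.
Route from 8: up 1 to 4, left 3 to 1, down 2 to 9, right 1 to 10, up 1 to 6, right 1 to 7, down 1 to 11 — 10 moves in all.
Check: order respected (10 at step 7, 7 at step 9).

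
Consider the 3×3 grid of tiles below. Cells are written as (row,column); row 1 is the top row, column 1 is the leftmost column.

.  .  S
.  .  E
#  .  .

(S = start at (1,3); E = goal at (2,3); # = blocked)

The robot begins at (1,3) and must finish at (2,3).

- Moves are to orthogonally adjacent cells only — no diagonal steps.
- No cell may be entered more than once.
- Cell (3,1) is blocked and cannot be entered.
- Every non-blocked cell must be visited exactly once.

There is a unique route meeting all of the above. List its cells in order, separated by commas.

Need to visit all 8 open cells exactly once, starting at (1,3) and ending at (2,3).
Cell (1,1) has only two open neighbours ((2,1) and (1,2)), so the path must pass straight through it: one of those is the cell it's entered from and the other is where it exits.
Route from (1,3): 2× left (reaching (1,1)), down to (2,1), right to (2,2), down to (3,2), right to (3,3), up to (2,3) — 7 moves in all.
Check: all 8 open cells covered.

(1,3), (1,2), (1,1), (2,1), (2,2), (3,2), (3,3), (2,3)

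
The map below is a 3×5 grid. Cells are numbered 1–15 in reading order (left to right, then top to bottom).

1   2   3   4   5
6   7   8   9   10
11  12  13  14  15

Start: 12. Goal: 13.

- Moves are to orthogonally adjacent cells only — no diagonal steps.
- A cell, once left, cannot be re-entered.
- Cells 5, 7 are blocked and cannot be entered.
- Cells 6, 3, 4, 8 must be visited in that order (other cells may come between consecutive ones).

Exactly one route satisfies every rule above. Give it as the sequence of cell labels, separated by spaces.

The waypoints must appear in the order 6, 3, 4, 8, with no cell reused.
Route from 12: left to 11, 2× up (reaching 1), 3× right (reaching 4), down to 9, left to 8, down to 13 — 9 moves in all.
Check: order respected (6 at step 2, 3 at step 5, 4 at step 6, 8 at step 8).

12 11 6 1 2 3 4 9 8 13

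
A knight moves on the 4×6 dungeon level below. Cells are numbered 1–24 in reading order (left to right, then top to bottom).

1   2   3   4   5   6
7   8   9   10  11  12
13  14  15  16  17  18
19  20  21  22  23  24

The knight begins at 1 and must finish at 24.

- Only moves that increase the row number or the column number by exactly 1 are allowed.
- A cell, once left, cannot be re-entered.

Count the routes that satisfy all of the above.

A right/down-only route from 1 to 24 makes exactly 3 down-moves and 5 right-moves in some order.
With no other constraints that would be C(8,3) = 56 routes.
That gives 56 routes.

56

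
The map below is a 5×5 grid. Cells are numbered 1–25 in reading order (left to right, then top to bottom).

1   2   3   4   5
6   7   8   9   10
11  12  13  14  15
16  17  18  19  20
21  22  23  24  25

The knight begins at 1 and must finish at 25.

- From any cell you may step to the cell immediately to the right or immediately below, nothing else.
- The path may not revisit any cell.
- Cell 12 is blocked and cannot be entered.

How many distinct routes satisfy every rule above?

40

A right/down-only route from 1 to 25 makes exactly 4 down-moves and 4 right-moves in some order.
With no other constraints that would be C(8,4) = 70 routes.
Subtract routes through each blocked cell (inclusion–exclusion for overlaps): − through 12: 30 → 40.
That gives 40 routes.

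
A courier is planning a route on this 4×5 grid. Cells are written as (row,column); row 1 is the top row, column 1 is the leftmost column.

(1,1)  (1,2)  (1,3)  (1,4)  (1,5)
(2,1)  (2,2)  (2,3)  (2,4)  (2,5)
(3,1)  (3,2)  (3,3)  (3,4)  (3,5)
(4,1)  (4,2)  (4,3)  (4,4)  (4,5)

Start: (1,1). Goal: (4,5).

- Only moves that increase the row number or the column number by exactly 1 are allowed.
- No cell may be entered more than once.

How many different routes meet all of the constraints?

35

A right/down-only route from (1,1) to (4,5) makes exactly 3 down-moves and 4 right-moves in some order.
With no other constraints that would be C(7,3) = 35 routes.
That gives 35 routes.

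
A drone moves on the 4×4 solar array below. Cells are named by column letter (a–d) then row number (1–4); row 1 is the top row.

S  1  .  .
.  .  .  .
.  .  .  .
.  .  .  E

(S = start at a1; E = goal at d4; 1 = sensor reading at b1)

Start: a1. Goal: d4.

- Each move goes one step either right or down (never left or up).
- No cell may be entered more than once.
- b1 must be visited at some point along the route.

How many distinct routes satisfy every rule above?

A right/down-only route from a1 to d4 makes exactly 3 down-moves and 3 right-moves in some order.
With no other constraints that would be C(6,3) = 20 routes.
Split at b1 and multiply the segment counts: a1→b1: 1; b1→d4: 10; product = 10.
That gives 10 routes.

10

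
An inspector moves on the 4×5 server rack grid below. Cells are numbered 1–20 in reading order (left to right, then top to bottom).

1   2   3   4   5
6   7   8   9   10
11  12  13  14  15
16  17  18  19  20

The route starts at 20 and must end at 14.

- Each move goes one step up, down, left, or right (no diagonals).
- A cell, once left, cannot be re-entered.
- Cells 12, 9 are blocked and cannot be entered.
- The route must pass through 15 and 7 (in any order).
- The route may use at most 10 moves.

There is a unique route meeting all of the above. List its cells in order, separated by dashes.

20 - 15 - 10 - 5 - 4 - 3 - 2 - 7 - 8 - 13 - 14

Any route must reach 15 and 7 and still end at 14 within 10 moves, so the order of the required stops is forced.
Route from 20: 3× up (reaching 5), 3× left (reaching 2), down to 7, right to 8, down to 13, right to 14 — 10 moves in all.
Check: all required cells visited; 10 ≤ 10 moves.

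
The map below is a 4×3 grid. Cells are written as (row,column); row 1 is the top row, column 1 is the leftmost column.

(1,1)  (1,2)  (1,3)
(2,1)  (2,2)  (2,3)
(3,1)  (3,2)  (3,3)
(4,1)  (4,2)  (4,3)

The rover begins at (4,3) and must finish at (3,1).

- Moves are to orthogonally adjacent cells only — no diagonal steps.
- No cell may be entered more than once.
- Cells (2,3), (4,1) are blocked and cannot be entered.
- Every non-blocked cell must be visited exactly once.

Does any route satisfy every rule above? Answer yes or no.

no

Cell (1,3) has only one open neighbour but is neither the start nor the goal, so a Hamiltonian route would have to both enter and leave it through the same neighbour — impossible without revisiting.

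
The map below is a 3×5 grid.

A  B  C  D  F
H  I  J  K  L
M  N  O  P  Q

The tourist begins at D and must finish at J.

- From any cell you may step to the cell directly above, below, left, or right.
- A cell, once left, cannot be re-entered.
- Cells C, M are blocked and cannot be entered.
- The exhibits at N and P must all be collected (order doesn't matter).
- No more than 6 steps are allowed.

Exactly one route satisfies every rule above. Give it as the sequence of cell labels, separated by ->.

D -> K -> P -> O -> N -> I -> J

The budget equals the shortest possible length, so every move has to be on a shortest route through the required cells.
Route from D: down 2 to P, left 2 to N, up 1 to I, right 1 to J — 6 moves in all.
Check: all required cells visited; 6 ≤ 6 moves.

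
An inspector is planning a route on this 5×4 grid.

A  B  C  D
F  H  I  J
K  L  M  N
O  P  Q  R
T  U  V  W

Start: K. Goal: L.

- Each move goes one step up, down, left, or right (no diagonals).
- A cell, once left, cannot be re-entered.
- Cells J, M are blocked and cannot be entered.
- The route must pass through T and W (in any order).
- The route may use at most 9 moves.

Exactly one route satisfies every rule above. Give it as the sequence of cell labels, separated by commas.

Any route must reach T and W and still end at L within 9 moves, so the order of the required stops is forced.
Route from K: 2× down (reaching T), 3× right (reaching W), up to R, 2× left (reaching P), up to L — 9 moves in all.
Check: all required cells visited; 9 ≤ 9 moves.

K, O, T, U, V, W, R, Q, P, L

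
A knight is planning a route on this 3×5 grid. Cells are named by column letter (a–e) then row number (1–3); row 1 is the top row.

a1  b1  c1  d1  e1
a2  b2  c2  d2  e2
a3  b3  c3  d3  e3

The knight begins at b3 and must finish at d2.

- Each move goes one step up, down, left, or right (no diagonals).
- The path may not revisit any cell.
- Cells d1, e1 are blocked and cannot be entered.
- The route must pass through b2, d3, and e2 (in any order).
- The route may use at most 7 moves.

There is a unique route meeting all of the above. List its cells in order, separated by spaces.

The 7-move cap with required stops at b2, d3, e2 leaves no slack for detours.
Route from b3: up 1 to b2, right 1 to c2, down 1 to c3, right 2 to e3, up 1 to e2, left 1 to d2 — 7 moves in all.
Check: all required cells visited; 7 ≤ 7 moves.

b3 b2 c2 c3 d3 e3 e2 d2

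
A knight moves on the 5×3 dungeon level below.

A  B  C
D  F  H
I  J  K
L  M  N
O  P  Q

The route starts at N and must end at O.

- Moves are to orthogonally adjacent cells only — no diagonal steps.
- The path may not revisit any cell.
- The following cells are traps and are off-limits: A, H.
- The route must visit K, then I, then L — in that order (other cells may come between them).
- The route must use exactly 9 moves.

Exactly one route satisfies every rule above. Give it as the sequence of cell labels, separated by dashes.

N - K - J - F - D - I - L - M - P - O

The waypoints must appear in the order K, I, L, with no cell reused.
Route from N: up 1 to K, left 1 to J, up 1 to F, left 1 to D, down 2 to L, right 1 to M, down 1 to P, left 1 to O — 9 moves in all.
Check: order respected (K at step 1, I at step 5, L at step 6); 9 moves as required.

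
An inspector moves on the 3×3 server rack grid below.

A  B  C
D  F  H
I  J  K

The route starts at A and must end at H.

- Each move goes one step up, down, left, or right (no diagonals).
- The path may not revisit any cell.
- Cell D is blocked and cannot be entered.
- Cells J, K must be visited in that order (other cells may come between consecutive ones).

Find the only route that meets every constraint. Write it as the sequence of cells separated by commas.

A, B, F, J, K, H

The waypoints must appear in the order J, K, with no cell reused.
Route from A: right to B, 2× down (reaching J), right to K, up to H — 5 moves in all.
Check: order respected (J at step 3, K at step 4).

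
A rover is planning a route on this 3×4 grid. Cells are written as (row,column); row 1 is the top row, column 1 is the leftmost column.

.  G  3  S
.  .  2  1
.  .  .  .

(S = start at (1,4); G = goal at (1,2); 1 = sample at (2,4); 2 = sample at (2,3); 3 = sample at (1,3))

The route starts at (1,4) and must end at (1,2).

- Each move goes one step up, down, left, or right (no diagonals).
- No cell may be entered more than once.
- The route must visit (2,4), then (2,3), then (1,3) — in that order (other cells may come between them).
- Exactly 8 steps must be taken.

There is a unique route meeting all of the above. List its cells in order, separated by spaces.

(1,4) (2,4) (3,4) (3,3) (3,2) (2,2) (2,3) (1,3) (1,2)

The waypoints must appear in the order (2,4), (2,3), (1,3), with no cell reused.
Route from (1,4): down 2 to (3,4), left 2 to (3,2), up 1 to (2,2), right 1 to (2,3), up 1 to (1,3), left 1 to (1,2) — 8 moves in all.
Check: order respected (1 at step 1, 2 at step 6, 3 at step 7); 8 moves as required.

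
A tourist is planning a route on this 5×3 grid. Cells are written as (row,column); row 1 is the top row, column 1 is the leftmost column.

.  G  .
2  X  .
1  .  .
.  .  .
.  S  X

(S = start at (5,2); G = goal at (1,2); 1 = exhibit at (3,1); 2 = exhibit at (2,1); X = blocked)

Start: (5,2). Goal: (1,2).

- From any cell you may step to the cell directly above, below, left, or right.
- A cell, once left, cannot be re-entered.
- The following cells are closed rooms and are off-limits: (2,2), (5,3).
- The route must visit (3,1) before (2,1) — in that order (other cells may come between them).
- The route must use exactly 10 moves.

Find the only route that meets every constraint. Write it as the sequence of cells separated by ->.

The waypoints must appear in the order (3,1), (2,1), with no cell reused.
Route from (5,2): left to (5,1), up to (4,1), 2× right (reaching (4,3)), up to (3,3), 2× left (reaching (3,1)), 2× up (reaching (1,1)), right to (1,2) — 10 moves in all.
Check: order respected (1 at step 7, 2 at step 8); 10 moves as required.

(5,2) -> (5,1) -> (4,1) -> (4,2) -> (4,3) -> (3,3) -> (3,2) -> (3,1) -> (2,1) -> (1,1) -> (1,2)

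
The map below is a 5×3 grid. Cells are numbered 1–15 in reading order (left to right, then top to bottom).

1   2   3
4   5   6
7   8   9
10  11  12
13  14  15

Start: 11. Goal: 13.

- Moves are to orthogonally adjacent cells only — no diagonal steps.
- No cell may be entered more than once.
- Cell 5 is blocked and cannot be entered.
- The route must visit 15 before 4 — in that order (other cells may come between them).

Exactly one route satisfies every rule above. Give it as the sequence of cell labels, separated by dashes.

The waypoints must appear in the order 15, 4, with no cell reused.
Route from 11: down to 14, right to 15, 4× up (reaching 3), 2× left (reaching 1), 4× down (reaching 13) — 12 moves in all.
Check: order respected (15 at step 2, 4 at step 9).

11 - 14 - 15 - 12 - 9 - 6 - 3 - 2 - 1 - 4 - 7 - 10 - 13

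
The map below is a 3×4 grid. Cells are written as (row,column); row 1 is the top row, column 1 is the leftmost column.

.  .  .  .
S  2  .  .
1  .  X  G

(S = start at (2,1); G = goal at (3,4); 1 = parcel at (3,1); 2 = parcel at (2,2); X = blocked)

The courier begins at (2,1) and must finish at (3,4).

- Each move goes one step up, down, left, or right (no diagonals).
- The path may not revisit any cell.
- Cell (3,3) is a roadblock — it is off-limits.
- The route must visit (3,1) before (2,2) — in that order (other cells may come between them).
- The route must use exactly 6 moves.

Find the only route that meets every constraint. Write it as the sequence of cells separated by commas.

The waypoints must appear in the order (3,1), (2,2), with no cell reused.
Route from (2,1): down to (3,1), right to (3,2), up to (2,2), 2× right (reaching (2,4)), down to (3,4) — 6 moves in all.
Check: order respected (1 at step 1, 2 at step 3); 6 moves as required.

(2,1), (3,1), (3,2), (2,2), (2,3), (2,4), (3,4)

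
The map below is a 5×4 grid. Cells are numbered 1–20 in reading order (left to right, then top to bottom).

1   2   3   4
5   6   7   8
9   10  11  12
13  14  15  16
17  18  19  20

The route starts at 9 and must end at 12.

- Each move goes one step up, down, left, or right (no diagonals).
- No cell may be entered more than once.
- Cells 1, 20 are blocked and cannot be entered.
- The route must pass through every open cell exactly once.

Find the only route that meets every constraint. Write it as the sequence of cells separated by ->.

Need to visit all 18 open cells exactly once, starting at 9 and ending at 12.
Route from 9: up to 5, right to 6, up to 2, 2× right (reaching 4), down to 8, left to 7, down to 11, left to 10, down to 14, left to 13, down to 17, 2× right (reaching 19), up to 15, right to 16, up to 12 — 17 moves in all.
Check: all 18 open cells covered.

9 -> 5 -> 6 -> 2 -> 3 -> 4 -> 8 -> 7 -> 11 -> 10 -> 14 -> 13 -> 17 -> 18 -> 19 -> 15 -> 16 -> 12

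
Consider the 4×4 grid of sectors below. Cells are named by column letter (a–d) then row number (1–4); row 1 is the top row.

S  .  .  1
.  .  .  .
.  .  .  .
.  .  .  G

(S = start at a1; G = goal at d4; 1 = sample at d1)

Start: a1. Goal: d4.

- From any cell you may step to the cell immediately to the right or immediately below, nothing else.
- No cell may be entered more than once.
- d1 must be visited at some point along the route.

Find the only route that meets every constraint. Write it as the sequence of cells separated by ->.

a1 -> b1 -> c1 -> d1 -> d2 -> d3 -> d4

Moves only go right or down, so the column and row indices never decrease.
Route from a1: right 3 to d1, down 3 to d4 — 6 moves in all.
Check: all required cells visited.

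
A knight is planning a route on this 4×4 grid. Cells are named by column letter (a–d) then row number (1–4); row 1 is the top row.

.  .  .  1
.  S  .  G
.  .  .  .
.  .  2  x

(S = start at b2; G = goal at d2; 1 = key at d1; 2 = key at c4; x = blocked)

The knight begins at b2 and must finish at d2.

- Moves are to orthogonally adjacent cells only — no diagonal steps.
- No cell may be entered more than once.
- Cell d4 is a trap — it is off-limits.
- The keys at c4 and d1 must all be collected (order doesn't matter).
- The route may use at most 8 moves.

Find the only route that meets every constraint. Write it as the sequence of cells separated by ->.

b2 -> b3 -> b4 -> c4 -> c3 -> c2 -> c1 -> d1 -> d2

Any route must reach c4 and d1 and still end at d2 within 8 moves, so the order of the required stops is forced.
Route from b2: 2× down (reaching b4), right to c4, 3× up (reaching c1), right to d1, down to d2 — 8 moves in all.
Check: all required cells visited; 8 ≤ 8 moves.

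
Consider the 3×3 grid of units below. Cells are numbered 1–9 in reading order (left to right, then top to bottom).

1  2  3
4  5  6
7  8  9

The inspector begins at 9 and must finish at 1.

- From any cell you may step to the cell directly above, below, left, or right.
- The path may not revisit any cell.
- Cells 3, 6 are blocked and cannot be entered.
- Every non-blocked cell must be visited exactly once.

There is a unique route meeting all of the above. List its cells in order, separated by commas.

9, 8, 7, 4, 5, 2, 1

Need to visit all 7 open cells exactly once, starting at 9 and ending at 1.
Route from 9: 2× left (reaching 7), up to 4, right to 5, up to 2, left to 1 — 6 moves in all.
Check: all 7 open cells covered.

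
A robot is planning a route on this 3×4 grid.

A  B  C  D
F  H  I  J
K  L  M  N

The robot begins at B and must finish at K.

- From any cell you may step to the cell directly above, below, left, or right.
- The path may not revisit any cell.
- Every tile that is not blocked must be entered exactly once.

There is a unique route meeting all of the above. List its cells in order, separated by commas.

B, A, F, H, I, C, D, J, N, M, L, K

Need to visit all 12 open cells exactly once, starting at B and ending at K.
Route from B: left to A, down to F, 2× right (reaching I), up to C, right to D, 2× down (reaching N), 3× left (reaching K) — 11 moves in all.
Check: all 12 open cells covered.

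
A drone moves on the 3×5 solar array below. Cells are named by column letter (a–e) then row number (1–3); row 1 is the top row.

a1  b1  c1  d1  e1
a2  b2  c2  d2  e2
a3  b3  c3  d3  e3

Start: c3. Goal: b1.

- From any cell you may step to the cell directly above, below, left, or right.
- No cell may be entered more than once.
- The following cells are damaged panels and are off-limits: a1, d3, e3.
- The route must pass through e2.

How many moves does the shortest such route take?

7

Any route passes through e2 somewhere between c3 and b1. Summing Manhattan distances along the two legs (c3 → e2 → b1) gives a lower bound of 3 + 4 = 7 moves.
A route of 7 moves achieves this: c3 → c2 → d2 → e2 → e1 → d1 → c1 → b1.
Since 7 matches the lower bound, it is optimal.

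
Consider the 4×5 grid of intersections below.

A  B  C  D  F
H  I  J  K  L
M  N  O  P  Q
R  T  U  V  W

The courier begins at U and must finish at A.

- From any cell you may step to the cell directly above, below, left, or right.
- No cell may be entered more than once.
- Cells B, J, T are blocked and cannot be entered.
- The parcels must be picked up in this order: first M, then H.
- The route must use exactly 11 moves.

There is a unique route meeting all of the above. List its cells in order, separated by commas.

U, V, W, Q, L, K, P, O, N, M, H, A

The waypoints must appear in the order M, H, with no cell reused.
Route from U: 2× right (reaching W), 2× up (reaching L), left to K, down to P, 3× left (reaching M), 2× up (reaching A) — 11 moves in all.
Check: order respected (M at step 9, H at step 10); 11 moves as required.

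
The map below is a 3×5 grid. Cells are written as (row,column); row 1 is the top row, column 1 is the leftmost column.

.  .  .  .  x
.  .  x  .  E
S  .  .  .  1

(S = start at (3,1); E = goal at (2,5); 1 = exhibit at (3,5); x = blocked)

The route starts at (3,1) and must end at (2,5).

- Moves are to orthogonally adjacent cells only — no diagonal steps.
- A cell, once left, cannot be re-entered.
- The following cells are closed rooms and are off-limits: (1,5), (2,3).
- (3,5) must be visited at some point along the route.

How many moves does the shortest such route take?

5

Any route passes through (3,5) somewhere between (3,1) and (2,5). Summing Manhattan distances along the two legs ((3,1) → (3,5) → (2,5)) gives a lower bound of 4 + 1 = 5 moves.
A route of 5 moves achieves this: (3,1) → (3,2) → (3,3) → (3,4) → (3,5) → (2,5).
Since 5 matches the lower bound, it is optimal.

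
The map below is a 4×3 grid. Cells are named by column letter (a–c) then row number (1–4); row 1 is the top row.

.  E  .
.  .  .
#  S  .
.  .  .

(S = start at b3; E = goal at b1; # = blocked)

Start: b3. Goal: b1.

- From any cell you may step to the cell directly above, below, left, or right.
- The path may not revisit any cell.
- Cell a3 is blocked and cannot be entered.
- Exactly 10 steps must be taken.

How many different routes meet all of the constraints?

Need simple routes of exactly 10 moves from b3 to b1 (Manhattan distance 2, so 4 moves are spent on a detour and 4 undoing it).
No route satisfies every constraint, so the count is 0.

0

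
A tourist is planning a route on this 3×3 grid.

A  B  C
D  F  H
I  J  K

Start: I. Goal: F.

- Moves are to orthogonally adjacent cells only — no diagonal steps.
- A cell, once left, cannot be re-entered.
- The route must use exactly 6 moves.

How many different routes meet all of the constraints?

2

Need simple routes of exactly 6 moves from I to F (Manhattan distance 2, so 2 moves are spent on a detour and 2 undoing it).
Enumerating: I D A B C H F | I J K H C B F.
That gives 2 routes.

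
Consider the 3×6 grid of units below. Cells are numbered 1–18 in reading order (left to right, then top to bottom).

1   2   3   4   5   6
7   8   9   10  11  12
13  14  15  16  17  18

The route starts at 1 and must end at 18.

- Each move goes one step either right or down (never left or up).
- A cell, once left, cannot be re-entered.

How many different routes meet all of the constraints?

21

A right/down-only route from 1 to 18 makes exactly 2 down-moves and 5 right-moves in some order.
With no other constraints that would be C(7,2) = 21 routes.
That gives 21 routes.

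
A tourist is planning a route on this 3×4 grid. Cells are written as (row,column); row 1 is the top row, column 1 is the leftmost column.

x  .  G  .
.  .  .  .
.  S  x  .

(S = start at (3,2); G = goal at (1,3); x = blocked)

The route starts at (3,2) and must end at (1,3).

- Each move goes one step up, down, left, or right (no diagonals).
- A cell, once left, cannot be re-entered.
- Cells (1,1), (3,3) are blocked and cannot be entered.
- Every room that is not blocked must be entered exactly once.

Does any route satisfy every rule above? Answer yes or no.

Cell (3,4) has only one open neighbour but is neither the start nor the goal, so a Hamiltonian route would have to both enter and leave it through the same neighbour — impossible without revisiting.

no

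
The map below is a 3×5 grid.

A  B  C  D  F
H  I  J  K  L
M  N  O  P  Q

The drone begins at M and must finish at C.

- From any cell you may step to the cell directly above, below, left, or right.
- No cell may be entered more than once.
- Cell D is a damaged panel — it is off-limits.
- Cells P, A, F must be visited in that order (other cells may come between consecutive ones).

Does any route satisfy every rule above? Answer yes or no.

no

F must be visited but has only one open neighbour (L), and it is neither the start nor the goal — the route would have to enter and leave through L, re-entering it.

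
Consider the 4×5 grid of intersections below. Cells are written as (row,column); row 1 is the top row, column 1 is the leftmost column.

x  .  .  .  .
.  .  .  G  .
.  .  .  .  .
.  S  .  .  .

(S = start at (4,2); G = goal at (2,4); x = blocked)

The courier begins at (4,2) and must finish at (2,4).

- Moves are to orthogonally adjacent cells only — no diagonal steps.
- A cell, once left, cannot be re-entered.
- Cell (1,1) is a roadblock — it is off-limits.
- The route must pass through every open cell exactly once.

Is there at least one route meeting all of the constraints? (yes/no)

Colour the cells like a checkerboard: each orthogonal step flips colour, so a Hamiltonian route alternates colours. Here there are 9 cells of one colour and 10 of the other, with start on the same colour as the goal — the counts and endpoints can't be arranged into an alternating sequence of length 19, so no Hamiltonian route exists.

no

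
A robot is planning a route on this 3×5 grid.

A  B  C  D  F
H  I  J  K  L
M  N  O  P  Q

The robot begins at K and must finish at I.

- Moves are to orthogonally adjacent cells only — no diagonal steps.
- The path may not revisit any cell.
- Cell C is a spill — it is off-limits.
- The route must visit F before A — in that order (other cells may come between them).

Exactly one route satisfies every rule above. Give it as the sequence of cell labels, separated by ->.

The waypoints must appear in the order F, A, with no cell reused.
Route from K: up 1 to D, right 1 to F, down 2 to Q, left 4 to M, up 2 to A, right 1 to B, down 1 to I — 12 moves in all.
Check: order respected (F at step 2, A at step 10).

K -> D -> F -> L -> Q -> P -> O -> N -> M -> H -> A -> B -> I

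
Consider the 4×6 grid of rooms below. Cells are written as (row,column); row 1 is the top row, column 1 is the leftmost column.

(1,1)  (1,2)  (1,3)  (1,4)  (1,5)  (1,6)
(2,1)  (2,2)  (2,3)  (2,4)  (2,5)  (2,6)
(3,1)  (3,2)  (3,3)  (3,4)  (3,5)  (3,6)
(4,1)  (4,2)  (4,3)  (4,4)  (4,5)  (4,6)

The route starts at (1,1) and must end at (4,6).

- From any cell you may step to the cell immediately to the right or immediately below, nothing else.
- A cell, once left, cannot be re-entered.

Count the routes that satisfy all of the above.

56

A right/down-only route from (1,1) to (4,6) makes exactly 3 down-moves and 5 right-moves in some order.
With no other constraints that would be C(8,3) = 56 routes.
That gives 56 routes.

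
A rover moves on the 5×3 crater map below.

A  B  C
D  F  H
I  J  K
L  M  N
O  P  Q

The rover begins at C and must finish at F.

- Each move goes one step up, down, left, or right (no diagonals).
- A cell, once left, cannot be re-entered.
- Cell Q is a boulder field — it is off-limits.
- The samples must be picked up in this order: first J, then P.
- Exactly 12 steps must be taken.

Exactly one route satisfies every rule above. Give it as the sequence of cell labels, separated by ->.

The waypoints must appear in the order J, P, with no cell reused.
Route from C: 2× down (reaching K), left to J, 2× down (reaching P), left to O, 4× up (reaching A), right to B, down to F — 12 moves in all.
Check: order respected (J at step 3, P at step 5); 12 moves as required.

C -> H -> K -> J -> M -> P -> O -> L -> I -> D -> A -> B -> F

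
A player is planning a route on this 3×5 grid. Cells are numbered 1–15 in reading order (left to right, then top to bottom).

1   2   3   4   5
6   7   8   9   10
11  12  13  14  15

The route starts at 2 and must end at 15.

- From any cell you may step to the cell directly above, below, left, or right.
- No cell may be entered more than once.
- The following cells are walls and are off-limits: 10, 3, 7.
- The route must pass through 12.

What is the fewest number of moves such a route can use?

Any route passes through 12 somewhere between 2 and 15. Summing Manhattan distances along the two legs (2 → 12 → 15) gives a lower bound of 2 + 3 = 5 moves.
That bound ignores the blocked cells. Measuring each leg by the fewest moves that actually steer around them (2→12: 4; 12→15: 3) raises the lower bound to 7.
A route of 7 moves exists: 2 → 1 → 6 → 11 → 12 → 13 → 14 → 15.
Since 7 matches that lower bound, it is optimal.

7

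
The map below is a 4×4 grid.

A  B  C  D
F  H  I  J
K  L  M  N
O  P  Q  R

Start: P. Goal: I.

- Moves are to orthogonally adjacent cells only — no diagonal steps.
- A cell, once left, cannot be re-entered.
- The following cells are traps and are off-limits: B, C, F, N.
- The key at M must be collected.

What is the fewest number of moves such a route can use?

3

Any route passes through M somewhere between P and I. Summing Manhattan distances along the two legs (P → M → I) gives a lower bound of 2 + 1 = 3 moves.
A route of 3 moves achieves this: P → L → M → I.
Since 3 matches the lower bound, it is optimal.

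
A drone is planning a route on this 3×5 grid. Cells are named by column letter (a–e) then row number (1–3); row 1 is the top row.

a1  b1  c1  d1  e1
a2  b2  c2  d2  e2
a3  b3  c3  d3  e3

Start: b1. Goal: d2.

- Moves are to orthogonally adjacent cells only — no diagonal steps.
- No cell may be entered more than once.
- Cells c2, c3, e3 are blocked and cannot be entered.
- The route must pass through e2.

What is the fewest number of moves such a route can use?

Any route passes through e2 somewhere between b1 and d2. Summing Manhattan distances along the two legs (b1 → e2 → d2) gives a lower bound of 4 + 1 = 5 moves.
A route of 5 moves achieves this: b1 → c1 → d1 → e1 → e2 → d2.
Since 5 matches the lower bound, it is optimal.

5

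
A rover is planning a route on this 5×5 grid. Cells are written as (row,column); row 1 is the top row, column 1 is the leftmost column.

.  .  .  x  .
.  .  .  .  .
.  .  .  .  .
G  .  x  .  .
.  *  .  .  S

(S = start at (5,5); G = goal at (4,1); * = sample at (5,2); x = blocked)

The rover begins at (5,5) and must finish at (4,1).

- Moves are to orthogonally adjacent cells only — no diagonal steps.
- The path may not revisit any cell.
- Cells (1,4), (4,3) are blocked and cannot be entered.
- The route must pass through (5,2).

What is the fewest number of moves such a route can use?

5

Any route passes through (5,2) somewhere between (5,5) and (4,1). Summing Manhattan distances along the two legs ((5,5) → (5,2) → (4,1)) gives a lower bound of 3 + 2 = 5 moves.
A route of 5 moves achieves this: (5,5) → (5,4) → (5,3) → (5,2) → (4,2) → (4,1).
Since 5 matches the lower bound, it is optimal.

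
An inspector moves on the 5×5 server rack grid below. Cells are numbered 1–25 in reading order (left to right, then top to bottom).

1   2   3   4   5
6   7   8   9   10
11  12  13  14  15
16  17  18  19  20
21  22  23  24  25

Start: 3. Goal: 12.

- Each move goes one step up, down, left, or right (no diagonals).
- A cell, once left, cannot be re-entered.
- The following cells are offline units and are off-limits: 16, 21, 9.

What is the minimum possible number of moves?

The Manhattan distance from 3 to 12 is |1−3| + |3−2| = 3, so at least 3 moves are needed.
A route of 3 moves achieves this: 3 → 8 → 13 → 12.
Since 3 matches the lower bound, it is optimal.

3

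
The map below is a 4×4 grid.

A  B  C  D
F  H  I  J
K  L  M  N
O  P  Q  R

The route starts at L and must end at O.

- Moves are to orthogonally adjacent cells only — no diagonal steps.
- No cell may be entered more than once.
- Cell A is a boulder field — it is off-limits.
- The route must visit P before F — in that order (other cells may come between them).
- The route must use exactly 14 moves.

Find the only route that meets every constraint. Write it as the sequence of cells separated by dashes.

L - P - Q - R - N - M - I - J - D - C - B - H - F - K - O

The waypoints must appear in the order P, F, with no cell reused.
Route from L: down 1 to P, right 2 to R, up 1 to N, left 1 to M, up 1 to I, right 1 to J, up 1 to D, left 2 to B, down 1 to H, left 1 to F, down 2 to O — 14 moves in all.
Check: order respected (P at step 1, F at step 12); 14 moves as required.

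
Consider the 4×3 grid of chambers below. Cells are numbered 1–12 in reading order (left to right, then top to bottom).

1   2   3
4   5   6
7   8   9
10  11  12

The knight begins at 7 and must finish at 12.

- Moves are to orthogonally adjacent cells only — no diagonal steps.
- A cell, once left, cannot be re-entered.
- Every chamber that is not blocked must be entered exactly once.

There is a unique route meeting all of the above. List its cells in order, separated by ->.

Need to visit all 12 open cells exactly once, starting at 7 and ending at 12.
Cell 3 has only two open neighbours (6 and 2), so the path must pass straight through it: one of those is the cell it's entered from and the other is where it exits.
Route from 7: down 1 to 10, right 1 to 11, up 2 to 5, left 1 to 4, up 1 to 1, right 2 to 3, down 3 to 12 — 11 moves in all.
Check: all 12 open cells covered.

7 -> 10 -> 11 -> 8 -> 5 -> 4 -> 1 -> 2 -> 3 -> 6 -> 9 -> 12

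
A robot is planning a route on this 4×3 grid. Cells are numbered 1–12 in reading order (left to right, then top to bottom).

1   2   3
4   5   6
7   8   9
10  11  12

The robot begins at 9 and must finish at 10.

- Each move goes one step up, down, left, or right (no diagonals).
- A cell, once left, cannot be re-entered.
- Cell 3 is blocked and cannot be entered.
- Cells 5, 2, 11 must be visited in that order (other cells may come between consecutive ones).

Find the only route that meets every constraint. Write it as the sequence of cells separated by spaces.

9 6 5 2 1 4 7 8 11 10

The waypoints must appear in the order 5, 2, 11, with no cell reused.
Route from 9: up to 6, left to 5, up to 2, left to 1, 2× down (reaching 7), right to 8, down to 11, left to 10 — 9 moves in all.
Check: order respected (5 at step 2, 2 at step 3, 11 at step 8).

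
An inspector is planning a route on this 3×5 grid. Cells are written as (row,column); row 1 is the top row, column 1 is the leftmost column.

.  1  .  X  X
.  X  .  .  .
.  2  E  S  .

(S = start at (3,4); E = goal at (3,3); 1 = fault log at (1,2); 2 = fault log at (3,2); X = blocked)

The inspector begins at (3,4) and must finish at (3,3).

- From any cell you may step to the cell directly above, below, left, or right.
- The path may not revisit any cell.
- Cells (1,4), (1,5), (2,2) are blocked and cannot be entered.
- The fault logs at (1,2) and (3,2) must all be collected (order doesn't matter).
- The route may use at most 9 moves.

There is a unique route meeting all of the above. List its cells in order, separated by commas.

The 9-move cap with required stops at (1,2), (3,2) leaves no slack for detours.
Route from (3,4): up 1 to (2,4), left 1 to (2,3), up 1 to (1,3), left 2 to (1,1), down 2 to (3,1), right 2 to (3,3) — 9 moves in all.
Check: all required cells visited; 9 ≤ 9 moves.

(3,4), (2,4), (2,3), (1,3), (1,2), (1,1), (2,1), (3,1), (3,2), (3,3)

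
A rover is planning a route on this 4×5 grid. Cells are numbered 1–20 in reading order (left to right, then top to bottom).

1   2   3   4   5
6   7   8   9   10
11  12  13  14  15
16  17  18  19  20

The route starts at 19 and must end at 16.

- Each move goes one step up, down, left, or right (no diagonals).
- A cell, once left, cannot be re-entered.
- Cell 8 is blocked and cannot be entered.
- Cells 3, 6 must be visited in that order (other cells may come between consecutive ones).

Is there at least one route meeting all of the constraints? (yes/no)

yes

One route that works: 19 → 14 → 9 → 4 → 3 → 2 → 7 → 6 → 11 → 16.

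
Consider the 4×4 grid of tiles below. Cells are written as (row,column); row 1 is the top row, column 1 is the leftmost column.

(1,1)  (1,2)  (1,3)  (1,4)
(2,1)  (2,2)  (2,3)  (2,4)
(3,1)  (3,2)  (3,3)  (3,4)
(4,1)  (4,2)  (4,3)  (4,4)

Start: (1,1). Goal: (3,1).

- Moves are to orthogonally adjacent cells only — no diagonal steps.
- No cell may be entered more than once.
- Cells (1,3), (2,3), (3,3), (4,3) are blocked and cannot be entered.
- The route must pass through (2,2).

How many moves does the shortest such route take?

Any route passes through (2,2) somewhere between (1,1) and (3,1). Summing Manhattan distances along the two legs ((1,1) → (2,2) → (3,1)) gives a lower bound of 2 + 2 = 4 moves.
A route of 4 moves achieves this: (1,1) → (2,1) → (2,2) → (3,2) → (3,1).
Since 4 matches the lower bound, it is optimal.

4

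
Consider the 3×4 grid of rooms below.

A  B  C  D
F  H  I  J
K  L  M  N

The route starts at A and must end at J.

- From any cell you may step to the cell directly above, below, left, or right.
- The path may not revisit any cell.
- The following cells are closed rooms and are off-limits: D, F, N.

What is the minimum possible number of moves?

The Manhattan distance from A to J is |1−2| + |1−4| = 4, so at least 4 moves are needed.
A route of 4 moves achieves this: A → B → H → I → J.
Since 4 matches the lower bound, it is optimal.

4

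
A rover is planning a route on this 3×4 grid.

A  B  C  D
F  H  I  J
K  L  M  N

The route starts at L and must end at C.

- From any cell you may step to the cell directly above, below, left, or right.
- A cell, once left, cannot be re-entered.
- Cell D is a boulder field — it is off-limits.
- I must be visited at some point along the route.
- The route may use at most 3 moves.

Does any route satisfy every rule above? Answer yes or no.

One route that works: L → H → I → C.

yes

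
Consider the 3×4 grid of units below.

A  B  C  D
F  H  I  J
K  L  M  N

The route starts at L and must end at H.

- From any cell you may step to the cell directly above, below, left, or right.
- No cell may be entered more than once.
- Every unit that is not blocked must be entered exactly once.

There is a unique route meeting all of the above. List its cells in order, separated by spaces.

Need to visit all 12 open cells exactly once, starting at L and ending at H.
Cell A has only two open neighbours (F and B), so the path must pass straight through it: one of those is the cell it's entered from and the other is where it exits.
Route from L: left to K, 2× up (reaching A), 3× right (reaching D), 2× down (reaching N), left to M, up to I, left to H — 11 moves in all.
Check: all 12 open cells covered.

L K F A B C D J N M I H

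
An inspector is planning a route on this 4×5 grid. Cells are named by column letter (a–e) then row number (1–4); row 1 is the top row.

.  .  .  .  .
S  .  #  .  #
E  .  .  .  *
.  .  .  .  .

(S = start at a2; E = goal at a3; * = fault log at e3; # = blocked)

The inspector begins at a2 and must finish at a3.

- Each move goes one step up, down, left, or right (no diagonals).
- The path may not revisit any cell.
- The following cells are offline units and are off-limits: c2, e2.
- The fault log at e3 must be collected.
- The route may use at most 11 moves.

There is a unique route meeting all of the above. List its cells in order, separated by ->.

a2 -> b2 -> b3 -> c3 -> d3 -> e3 -> e4 -> d4 -> c4 -> b4 -> a4 -> a3

The budget equals the shortest possible length, so every move has to be on a shortest route through the required cells.
Route from a2: right to b2, down to b3, 3× right (reaching e3), down to e4, 4× left (reaching a4), up to a3 — 11 moves in all.
Check: all required cells visited; 11 ≤ 11 moves.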